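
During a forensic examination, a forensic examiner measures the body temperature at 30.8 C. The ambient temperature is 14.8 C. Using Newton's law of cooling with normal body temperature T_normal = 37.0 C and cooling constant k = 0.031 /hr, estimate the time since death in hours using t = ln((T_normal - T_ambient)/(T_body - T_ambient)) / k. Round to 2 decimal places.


Using Newton's law of cooling:
t = ln((T_normal - T_ambient) / (T_body - T_ambient)) / k
T_normal - T_ambient = 22.2
T_body - T_ambient = 16.0
Ratio = 1.3875
ln(ratio) = 0.327504
t = 0.327504 / 0.031 = 10.56 hours

10.56


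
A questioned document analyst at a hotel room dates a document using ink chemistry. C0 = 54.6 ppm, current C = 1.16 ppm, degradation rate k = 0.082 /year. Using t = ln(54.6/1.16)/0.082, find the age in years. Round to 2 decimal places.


Document age estimation:
C0/C = 54.6 / 1.16 = 47.068966
ln(C0/C) = 3.851614
t = 3.851614 / 0.082 = 46.97 years

46.97


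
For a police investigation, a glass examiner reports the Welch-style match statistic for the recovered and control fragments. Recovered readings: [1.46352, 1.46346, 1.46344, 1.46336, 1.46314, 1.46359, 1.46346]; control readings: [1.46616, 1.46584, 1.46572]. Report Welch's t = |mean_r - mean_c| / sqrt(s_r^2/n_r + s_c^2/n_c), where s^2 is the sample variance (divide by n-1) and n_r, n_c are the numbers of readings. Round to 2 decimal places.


Welch's t-criterion for glass RI comparison:
Recovered mean = sum / n_r = 10.24397 / 7 = 1.4634243
Control mean = sum / n_c = 4.39772 / 3 = 1.4659067
Recovered sample variance s_r^2 = 2.07286e-08
Control sample variance s_c^2 = 5.17333e-08
Welch SE (unpooled) = sqrt(s_r^2/n_r + s_c^2/n_c) = sqrt(2.96122e-09 + 1.72444e-08) = sqrt(2.02056e-08) = 0.000142146
|mean_r - mean_c| = 0.00248238
t = 0.00248238 / 0.000142146 = 17.46

17.46


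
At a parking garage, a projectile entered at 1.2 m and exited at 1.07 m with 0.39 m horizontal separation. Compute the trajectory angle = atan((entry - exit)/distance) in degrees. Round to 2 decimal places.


Bullet trajectory angle:
Height difference = 1.2 - 1.07 = 0.13 m
angle = atan(0.13 / 0.39)
angle = atan(0.333333)
angle = 18.43 degrees

18.43


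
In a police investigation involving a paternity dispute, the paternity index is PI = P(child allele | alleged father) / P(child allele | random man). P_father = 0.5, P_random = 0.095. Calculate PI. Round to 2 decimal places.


Paternity Index calculation:
PI = P(allele|father) / P(allele|random)
PI = 0.5 / 0.095
PI = 5.26

5.26


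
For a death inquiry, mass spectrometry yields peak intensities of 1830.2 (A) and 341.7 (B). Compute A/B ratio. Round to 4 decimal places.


Spectral peak ratio:
Peak A = 1830.2 counts
Peak B = 341.7 counts
Ratio = 1830.2 / 341.7 = 5.3562

5.3562


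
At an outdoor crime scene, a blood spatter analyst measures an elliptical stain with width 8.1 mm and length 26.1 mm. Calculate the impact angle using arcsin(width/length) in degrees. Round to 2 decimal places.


Blood spatter impact angle calculation:
width / length = 8.1 / 26.1 = 0.310345
angle = arcsin(0.310345)
angle = 18.08 degrees

18.08


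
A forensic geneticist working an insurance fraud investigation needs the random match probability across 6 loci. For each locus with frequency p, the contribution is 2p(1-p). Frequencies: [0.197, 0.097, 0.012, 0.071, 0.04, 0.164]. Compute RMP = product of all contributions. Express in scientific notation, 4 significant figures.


Computing RMP for 6 loci:
Locus 1: 2 * 0.197 * 0.803 = 0.316382
Locus 2: 2 * 0.097 * 0.903 = 0.175182
Locus 3: 2 * 0.012 * 0.988 = 0.023712
Locus 4: 2 * 0.071 * 0.929 = 0.131918
Locus 5: 2 * 0.04 * 0.96 = 0.0768
Locus 6: 2 * 0.164 * 0.836 = 0.274208
RMP = 3.651e-06

3.651e-06


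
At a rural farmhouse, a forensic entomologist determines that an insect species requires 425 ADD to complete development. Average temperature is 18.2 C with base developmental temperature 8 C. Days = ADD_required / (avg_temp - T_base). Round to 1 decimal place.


Insect development time:
Effective temperature = avg_temp - T_base = 18.2 - 8 = 10.2 C
Days = ADD / effective_temp = 425 / 10.2 = 41.7 days

41.7


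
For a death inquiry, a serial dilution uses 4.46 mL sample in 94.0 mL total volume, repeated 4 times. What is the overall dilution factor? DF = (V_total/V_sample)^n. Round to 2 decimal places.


Dilution factor calculation:
Single dilution = V_total / V_sample = 94.0 / 4.46 ≈ 21.076233
Number of dilutions = 4
Total DF = (94.0 / 4.46)^4 (full precision, rounded at the end) = 197320.40

197320.40


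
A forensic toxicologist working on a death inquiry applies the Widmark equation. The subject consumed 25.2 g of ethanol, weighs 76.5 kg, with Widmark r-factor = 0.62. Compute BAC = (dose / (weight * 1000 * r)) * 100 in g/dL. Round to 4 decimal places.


Applying the Widmark formula:
BAC = (dose_g / (body_wt * 1000 * r)) * 100
Denominator = 76.5 * 1000 * 0.62 = 47430
BAC = (25.2 / 47430) * 100
BAC = 0.0531 g/dL

0.0531


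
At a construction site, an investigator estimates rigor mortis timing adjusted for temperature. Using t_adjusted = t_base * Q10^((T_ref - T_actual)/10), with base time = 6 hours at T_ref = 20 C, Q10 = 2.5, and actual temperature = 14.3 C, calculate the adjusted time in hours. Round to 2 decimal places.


Rigor mortis time adjustment:
Exponent = (T_ref - T_actual) / 10 = (20 - 14.3) / 10 = 0.57
Q10 factor = 2.5^0.57 = 1.68588
t_adjusted = 6 * 1.68588 = 10.12 hours

10.12


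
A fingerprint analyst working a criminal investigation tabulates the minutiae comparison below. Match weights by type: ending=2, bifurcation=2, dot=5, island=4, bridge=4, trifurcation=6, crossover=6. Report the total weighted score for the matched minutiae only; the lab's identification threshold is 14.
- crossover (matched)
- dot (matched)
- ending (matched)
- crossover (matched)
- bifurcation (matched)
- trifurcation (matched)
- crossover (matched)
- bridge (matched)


Weighted minutiae match score:
  crossover: matched, +6 (running total 6)
  dot: matched, +5 (running total 11)
  ending: matched, +2 (running total 13)
  crossover: matched, +6 (running total 19)
  bifurcation: matched, +2 (running total 21)
  trifurcation: matched, +6 (running total 27)
  crossover: matched, +6 (running total 33)
  bridge: matched, +4 (running total 37)
Total score = 37
Threshold = 14; verdict = identification

37


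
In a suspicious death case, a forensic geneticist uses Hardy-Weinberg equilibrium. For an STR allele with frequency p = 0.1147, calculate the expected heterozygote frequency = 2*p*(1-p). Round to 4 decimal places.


Hardy-Weinberg heterozygote frequency:
q = 1 - p = 1 - 0.1147 = 0.8853
2pq = 2 * 0.1147 * 0.8853 = 0.2031

0.2031


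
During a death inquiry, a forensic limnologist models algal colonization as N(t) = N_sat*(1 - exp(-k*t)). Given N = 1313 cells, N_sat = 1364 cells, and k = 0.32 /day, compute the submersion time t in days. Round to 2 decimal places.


PMSI from diatom colonization curve:
N / N_sat = 1313 / 1364 = 0.96261
1 - N/N_sat = 0.03739
ln(1 - N/N_sat) = -3.286352
t = -ln(1 - N/N_sat) / k = -(-3.286352) / 0.32 = 10.27 days

10.27


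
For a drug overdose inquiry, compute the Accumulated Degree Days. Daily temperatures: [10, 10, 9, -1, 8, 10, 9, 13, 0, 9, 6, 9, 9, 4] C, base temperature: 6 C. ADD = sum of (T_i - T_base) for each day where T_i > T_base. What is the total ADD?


Computing ADD day by day:
Day 1: max(0, 10 - 6) = 4
Day 2: max(0, 10 - 6) = 4
Day 3: max(0, 9 - 6) = 3
Day 4: max(0, -1 - 6) = 0
Day 5: max(0, 8 - 6) = 2
Day 6: max(0, 10 - 6) = 4
Day 7: max(0, 9 - 6) = 3
Day 8: max(0, 13 - 6) = 7
Day 9: max(0, 0 - 6) = 0
Day 10: max(0, 9 - 6) = 3
Day 11: max(0, 6 - 6) = 0
Day 12: max(0, 9 - 6) = 3
Day 13: max(0, 9 - 6) = 3
Day 14: max(0, 4 - 6) = 0
Total ADD = 36

36


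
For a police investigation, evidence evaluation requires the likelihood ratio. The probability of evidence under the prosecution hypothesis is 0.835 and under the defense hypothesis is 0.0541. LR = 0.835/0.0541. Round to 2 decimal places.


Likelihood ratio calculation:
LR = P(E|Hp) / P(E|Hd)
LR = 0.835 / 0.0541
LR = 15.43

15.43


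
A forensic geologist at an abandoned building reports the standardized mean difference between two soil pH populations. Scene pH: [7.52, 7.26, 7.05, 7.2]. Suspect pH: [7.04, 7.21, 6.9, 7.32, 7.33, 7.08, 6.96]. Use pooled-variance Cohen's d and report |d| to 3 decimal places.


Pooled-variance Cohen's d for soil pH comparison:
Scene mean = 29.03 / 4 = 7.2575
Suspect mean = 49.84 / 7 = 7.12
Scene sample variance s_s^2 = 0.038425
Suspect sample variance s_c^2 = 0.029033
Pooled variance = ((n_s-1)*s_s^2 + (n_c-1)*s_c^2) / (n_s + n_c - 2) = 0.032164
Pooled SD = sqrt(0.032164) = 0.179343
Mean difference = 0.1375
|d| = |0.1375| / 0.179343 = 0.767

0.767


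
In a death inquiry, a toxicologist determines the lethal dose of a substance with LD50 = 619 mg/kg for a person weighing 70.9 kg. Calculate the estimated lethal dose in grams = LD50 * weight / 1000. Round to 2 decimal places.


Lethal dose calculation:
Lethal dose = LD50 * body_weight / 1000
= 619 * 70.9 / 1000
= 43887.1 / 1000
= 43.89 g

43.89


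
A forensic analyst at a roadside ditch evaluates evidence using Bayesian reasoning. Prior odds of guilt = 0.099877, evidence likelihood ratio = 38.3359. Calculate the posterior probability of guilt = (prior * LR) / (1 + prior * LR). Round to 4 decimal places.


Bayesian evidence evaluation:
Posterior odds = prior_odds * LR = 0.099877 * 38.3359 = 3.828875
Posterior probability = posterior_odds / (1 + posterior_odds)
= 3.828875 / (1 + 3.828875)
= 3.828875 / 4.828875
= 0.7929

0.7929


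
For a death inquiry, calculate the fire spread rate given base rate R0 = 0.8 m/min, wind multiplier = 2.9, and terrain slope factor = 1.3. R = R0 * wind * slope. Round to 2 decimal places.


Fire spread rate calculation:
R = R0 * wind_factor * slope_factor
= 0.8 * 2.9 * 1.3
= 2.32 * 1.3
= 3.02 m/min

3.02


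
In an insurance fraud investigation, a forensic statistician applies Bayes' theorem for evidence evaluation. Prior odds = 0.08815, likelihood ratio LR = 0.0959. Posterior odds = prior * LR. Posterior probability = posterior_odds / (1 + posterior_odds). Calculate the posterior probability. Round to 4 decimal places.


Bayesian evidence evaluation:
Posterior odds = prior_odds * LR = 0.08815 * 0.0959 = 0.008453585
Posterior probability = posterior_odds / (1 + posterior_odds)
= 0.008453585 / (1 + 0.008453585)
= 0.008453585 / 1.008453585
= 0.0084

0.0084


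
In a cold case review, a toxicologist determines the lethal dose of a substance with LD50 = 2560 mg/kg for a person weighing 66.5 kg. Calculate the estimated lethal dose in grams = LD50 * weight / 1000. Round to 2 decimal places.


Lethal dose calculation:
Lethal dose = LD50 * body_weight / 1000
= 2560 * 66.5 / 1000
= 170240 / 1000
= 170.24 g

170.24


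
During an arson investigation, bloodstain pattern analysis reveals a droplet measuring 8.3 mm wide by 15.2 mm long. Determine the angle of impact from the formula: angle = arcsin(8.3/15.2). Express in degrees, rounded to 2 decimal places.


Blood spatter impact angle calculation:
width / length = 8.3 / 15.2 = 0.546053
angle = arcsin(0.546053)
angle = 33.10 degrees

33.10


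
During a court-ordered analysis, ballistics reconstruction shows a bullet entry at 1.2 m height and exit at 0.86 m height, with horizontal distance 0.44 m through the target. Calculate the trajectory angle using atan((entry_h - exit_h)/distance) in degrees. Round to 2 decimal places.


Bullet trajectory angle:
Height difference = 1.2 - 0.86 = 0.34 m
angle = atan(0.34 / 0.44)
angle = atan(0.772727)
angle = 37.69 degrees

37.69


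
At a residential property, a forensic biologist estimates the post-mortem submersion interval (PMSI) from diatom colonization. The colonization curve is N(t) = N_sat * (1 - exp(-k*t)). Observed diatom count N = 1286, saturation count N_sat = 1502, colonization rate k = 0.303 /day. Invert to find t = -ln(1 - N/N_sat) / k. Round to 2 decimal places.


PMSI from diatom colonization curve:
N / N_sat = 1286 / 1502 = 0.856192
1 - N/N_sat = 0.143808
ln(1 - N/N_sat) = -1.939276
t = -ln(1 - N/N_sat) / k = -(-1.939276) / 0.303 = 6.40 days

6.40


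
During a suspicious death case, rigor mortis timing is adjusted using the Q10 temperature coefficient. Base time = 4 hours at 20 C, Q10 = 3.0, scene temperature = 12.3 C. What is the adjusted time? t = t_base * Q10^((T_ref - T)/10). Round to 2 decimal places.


Rigor mortis time adjustment:
Exponent = (T_ref - T_actual) / 10 = (20 - 12.3) / 10 = 0.77
Q10 factor = 3.0^0.77 = 2.33015
t_adjusted = 4 * 2.33015 = 9.32 hours

9.32


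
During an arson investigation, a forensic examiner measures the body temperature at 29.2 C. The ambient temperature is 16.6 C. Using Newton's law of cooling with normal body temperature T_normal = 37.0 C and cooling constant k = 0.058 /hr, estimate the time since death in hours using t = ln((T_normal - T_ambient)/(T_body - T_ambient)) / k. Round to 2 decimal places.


Using Newton's law of cooling:
t = ln((T_normal - T_ambient) / (T_body - T_ambient)) / k
T_normal - T_ambient = 20.4
T_body - T_ambient = 12.6
Ratio = 1.619048
ln(ratio) = 0.481838
t = 0.481838 / 0.058 = 8.31 hours

8.31


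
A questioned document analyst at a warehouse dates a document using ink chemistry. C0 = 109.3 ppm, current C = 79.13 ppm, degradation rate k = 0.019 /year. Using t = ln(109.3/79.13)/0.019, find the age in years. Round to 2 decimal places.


Document age estimation:
C0/C = 109.3 / 79.13 = 1.381271
ln(C0/C) = 0.323004
t = 0.323004 / 0.019 = 17.00 years

17.00


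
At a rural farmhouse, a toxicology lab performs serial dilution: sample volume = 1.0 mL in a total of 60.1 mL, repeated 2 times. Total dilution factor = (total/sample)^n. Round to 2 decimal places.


Dilution factor calculation:
Single dilution = V_total / V_sample = 60.1 / 1.0 ≈ 60.1
Number of dilutions = 2
Total DF = (60.1 / 1.0)^2 (full precision, rounded at the end) = 3612.01

3612.01


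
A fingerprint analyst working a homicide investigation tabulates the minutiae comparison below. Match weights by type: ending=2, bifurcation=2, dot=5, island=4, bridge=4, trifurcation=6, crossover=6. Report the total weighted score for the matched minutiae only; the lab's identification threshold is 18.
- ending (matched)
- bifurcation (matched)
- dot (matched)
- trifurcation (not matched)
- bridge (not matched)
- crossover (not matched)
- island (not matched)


Weighted minutiae match score:
  ending: matched, +2 (running total 2)
  bifurcation: matched, +2 (running total 4)
  dot: matched, +5 (running total 9)
  trifurcation: not matched, +0
  bridge: not matched, +0
  crossover: not matched, +0
  island: not matched, +0
Total score = 9
Threshold = 18; verdict = inconclusive

9


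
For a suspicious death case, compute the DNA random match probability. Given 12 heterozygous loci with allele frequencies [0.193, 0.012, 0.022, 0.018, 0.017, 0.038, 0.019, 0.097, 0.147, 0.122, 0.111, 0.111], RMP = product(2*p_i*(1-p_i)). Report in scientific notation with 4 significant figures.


Computing RMP for 12 loci:
Locus 1: 2 * 0.193 * 0.807 = 0.311502
Locus 2: 2 * 0.012 * 0.988 = 0.023712
Locus 3: 2 * 0.022 * 0.978 = 0.043032
Locus 4: 2 * 0.018 * 0.982 = 0.035352
Locus 5: 2 * 0.017 * 0.983 = 0.033422
Locus 6: 2 * 0.038 * 0.962 = 0.073112
Locus 7: 2 * 0.019 * 0.981 = 0.037278
Locus 8: 2 * 0.097 * 0.903 = 0.175182
Locus 9: 2 * 0.147 * 0.853 = 0.250782
Locus 10: 2 * 0.122 * 0.878 = 0.214232
Locus 11: 2 * 0.111 * 0.889 = 0.197358
Locus 12: 2 * 0.111 * 0.889 = 0.197358
RMP = 3.752e-13

3.752e-13


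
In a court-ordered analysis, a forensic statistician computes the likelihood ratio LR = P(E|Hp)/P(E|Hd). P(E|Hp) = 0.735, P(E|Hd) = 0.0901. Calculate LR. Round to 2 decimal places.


Likelihood ratio calculation:
LR = P(E|Hp) / P(E|Hd)
LR = 0.735 / 0.0901
LR = 8.16

8.16


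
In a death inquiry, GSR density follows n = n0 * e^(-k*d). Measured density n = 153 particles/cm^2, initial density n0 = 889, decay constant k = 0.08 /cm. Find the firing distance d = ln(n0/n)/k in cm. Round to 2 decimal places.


GSR distance calculation:
n0/n = 889 / 153 = 5.810458
ln(n0/n) = 1.759659
d = 1.759659 / 0.08 = 22.00 cm

22.00


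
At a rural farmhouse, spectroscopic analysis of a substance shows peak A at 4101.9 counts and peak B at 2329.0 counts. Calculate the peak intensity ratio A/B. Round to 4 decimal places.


Spectral peak ratio:
Peak A = 4101.9 counts
Peak B = 2329.0 counts
Ratio = 4101.9 / 2329.0 = 1.7612

1.7612


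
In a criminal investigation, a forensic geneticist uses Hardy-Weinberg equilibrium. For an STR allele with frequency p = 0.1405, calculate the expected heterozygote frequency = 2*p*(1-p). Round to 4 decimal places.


Hardy-Weinberg heterozygote frequency:
q = 1 - p = 1 - 0.1405 = 0.8595
2pq = 2 * 0.1405 * 0.8595 = 0.2415

0.2415


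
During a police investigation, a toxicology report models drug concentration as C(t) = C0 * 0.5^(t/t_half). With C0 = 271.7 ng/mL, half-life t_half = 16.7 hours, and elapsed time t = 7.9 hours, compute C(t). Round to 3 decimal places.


Drug concentration decay:
Number of half-lives = t / t_half = 7.9 / 16.7 = 0.473054
Decay factor = 0.5^0.473054 = 0.72043791
C(t) = 271.7 * 0.72043791 = 195.743 ng/mL

195.743


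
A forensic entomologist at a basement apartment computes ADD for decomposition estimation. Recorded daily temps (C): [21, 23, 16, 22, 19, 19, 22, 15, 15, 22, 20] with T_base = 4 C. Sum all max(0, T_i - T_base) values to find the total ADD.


Computing ADD day by day:
Day 1: max(0, 21 - 4) = 17
Day 2: max(0, 23 - 4) = 19
Day 3: max(0, 16 - 4) = 12
Day 4: max(0, 22 - 4) = 18
Day 5: max(0, 19 - 4) = 15
Day 6: max(0, 19 - 4) = 15
Day 7: max(0, 22 - 4) = 18
Day 8: max(0, 15 - 4) = 11
Day 9: max(0, 15 - 4) = 11
Day 10: max(0, 22 - 4) = 18
Day 11: max(0, 20 - 4) = 16
Total ADD = 170

170


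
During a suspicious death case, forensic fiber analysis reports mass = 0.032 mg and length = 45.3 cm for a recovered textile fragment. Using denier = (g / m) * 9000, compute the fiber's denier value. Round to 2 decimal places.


Denier calculation:
Mass in grams = 0.032 mg / 1000 = 0.000032 g
Length in meters = 45.3 cm / 100 = 0.453 m
Linear density = mass / length = 0.000032 / 0.453 = 0.00007064 g/m
Denier = (g/m) * 9000 = 0.00007064 * 9000 = 0.64

0.64


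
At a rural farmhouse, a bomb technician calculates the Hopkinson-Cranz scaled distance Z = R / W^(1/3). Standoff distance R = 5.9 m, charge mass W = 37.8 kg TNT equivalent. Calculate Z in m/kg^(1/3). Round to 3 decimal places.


Scaled distance calculation:
W^(1/3) = 37.8^(1/3) = 3.356067
Z = R / W^(1/3) = 5.9 / 3.356067
Z = 1.758 m/kg^(1/3)

1.758


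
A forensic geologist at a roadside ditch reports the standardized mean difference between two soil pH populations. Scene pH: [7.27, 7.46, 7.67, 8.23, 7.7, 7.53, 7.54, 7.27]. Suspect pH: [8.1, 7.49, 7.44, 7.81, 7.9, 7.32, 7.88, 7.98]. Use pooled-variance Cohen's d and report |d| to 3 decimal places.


Pooled-variance Cohen's d for soil pH comparison:
Scene mean = 60.67 / 8 = 7.58375
Suspect mean = 61.92 / 8 = 7.74
Scene sample variance s_s^2 = 0.093655
Suspect sample variance s_c^2 = 0.080886
Pooled variance = ((n_s-1)*s_s^2 + (n_c-1)*s_c^2) / (n_s + n_c - 2) = 0.087271
Pooled SD = sqrt(0.087271) = 0.295417
Mean difference = -0.15625
|d| = |-0.15625| / 0.295417 = 0.529

0.529


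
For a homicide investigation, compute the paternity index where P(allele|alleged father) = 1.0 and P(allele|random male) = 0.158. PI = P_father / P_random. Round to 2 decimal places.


Paternity Index calculation:
PI = P(allele|father) / P(allele|random)
PI = 1.0 / 0.158
PI = 6.33

6.33


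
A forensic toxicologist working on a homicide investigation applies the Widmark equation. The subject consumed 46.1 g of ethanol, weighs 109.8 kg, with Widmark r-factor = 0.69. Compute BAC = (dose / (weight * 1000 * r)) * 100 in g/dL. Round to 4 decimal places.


Applying the Widmark formula:
BAC = (dose_g / (body_wt * 1000 * r)) * 100
Denominator = 109.8 * 1000 * 0.69 = 75762
BAC = (46.1 / 75762) * 100
BAC = 0.0608 g/dL

0.0608


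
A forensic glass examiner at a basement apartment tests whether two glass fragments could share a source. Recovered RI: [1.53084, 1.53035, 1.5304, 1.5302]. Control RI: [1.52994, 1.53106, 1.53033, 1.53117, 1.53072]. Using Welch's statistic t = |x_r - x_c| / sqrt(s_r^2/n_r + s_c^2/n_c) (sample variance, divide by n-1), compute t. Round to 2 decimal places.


Welch's t-criterion for glass RI comparison:
Recovered mean = sum / n_r = 6.12179 / 4 = 1.5304475
Control mean = sum / n_c = 7.65322 / 5 = 1.530644
Recovered sample variance s_r^2 = 7.56917e-08
Control sample variance s_c^2 = 2.6243e-07
Welch SE (unpooled) = sqrt(s_r^2/n_r + s_c^2/n_c) = sqrt(1.89229e-08 + 5.2486e-08) = sqrt(7.14089e-08) = 0.000267224
|mean_r - mean_c| = 0.0001965
t = 0.0001965 / 0.000267224 = 0.74

0.74


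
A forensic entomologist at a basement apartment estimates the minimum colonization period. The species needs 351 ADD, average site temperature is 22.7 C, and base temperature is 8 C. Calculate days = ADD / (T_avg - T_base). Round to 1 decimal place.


Insect development time:
Effective temperature = avg_temp - T_base = 22.7 - 8 = 14.7 C
Days = ADD / effective_temp = 351 / 14.7 = 23.9 days

23.9


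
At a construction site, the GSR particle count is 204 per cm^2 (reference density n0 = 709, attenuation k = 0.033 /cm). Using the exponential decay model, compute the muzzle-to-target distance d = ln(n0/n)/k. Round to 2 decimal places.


GSR distance calculation:
n0/n = 709 / 204 = 3.47549
ln(n0/n) = 1.245735
d = 1.245735 / 0.033 = 37.75 cm

37.75


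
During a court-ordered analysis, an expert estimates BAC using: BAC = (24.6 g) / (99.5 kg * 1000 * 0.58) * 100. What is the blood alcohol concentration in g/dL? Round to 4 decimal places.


Applying the Widmark formula:
BAC = (dose_g / (body_wt * 1000 * r)) * 100
Denominator = 99.5 * 1000 * 0.58 = 57710
BAC = (24.6 / 57710) * 100
BAC = 0.0426 g/dL

0.0426


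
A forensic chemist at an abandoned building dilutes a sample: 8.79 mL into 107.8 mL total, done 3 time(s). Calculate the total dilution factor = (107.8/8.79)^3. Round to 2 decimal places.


Dilution factor calculation:
Single dilution = V_total / V_sample = 107.8 / 8.79 ≈ 12.263936
Number of dilutions = 3
Total DF = (107.8 / 8.79)^3 (full precision, rounded at the end) = 1844.55

1844.55


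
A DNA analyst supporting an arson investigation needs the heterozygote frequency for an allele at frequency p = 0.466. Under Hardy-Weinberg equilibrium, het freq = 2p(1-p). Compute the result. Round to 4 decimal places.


Hardy-Weinberg heterozygote frequency:
q = 1 - p = 1 - 0.466 = 0.534
2pq = 2 * 0.466 * 0.534 = 0.4977

0.4977


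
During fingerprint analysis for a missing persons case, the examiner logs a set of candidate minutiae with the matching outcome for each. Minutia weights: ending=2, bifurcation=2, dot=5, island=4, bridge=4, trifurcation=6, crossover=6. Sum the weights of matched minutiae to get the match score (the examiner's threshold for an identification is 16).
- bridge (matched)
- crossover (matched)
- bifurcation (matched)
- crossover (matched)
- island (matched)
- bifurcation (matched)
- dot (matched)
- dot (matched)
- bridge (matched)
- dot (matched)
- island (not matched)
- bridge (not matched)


Weighted minutiae match score:
  bridge: matched, +4 (running total 4)
  crossover: matched, +6 (running total 10)
  bifurcation: matched, +2 (running total 12)
  crossover: matched, +6 (running total 18)
  island: matched, +4 (running total 22)
  bifurcation: matched, +2 (running total 24)
  dot: matched, +5 (running total 29)
  dot: matched, +5 (running total 34)
  bridge: matched, +4 (running total 38)
  dot: matched, +5 (running total 43)
  island: not matched, +0
  bridge: not matched, +0
Total score = 43
Threshold = 16; verdict = identification

43


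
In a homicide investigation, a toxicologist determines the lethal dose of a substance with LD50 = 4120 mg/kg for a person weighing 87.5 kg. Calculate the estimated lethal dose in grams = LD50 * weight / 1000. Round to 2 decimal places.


Lethal dose calculation:
Lethal dose = LD50 * body_weight / 1000
= 4120 * 87.5 / 1000
= 360500 / 1000
= 360.50 g

360.50


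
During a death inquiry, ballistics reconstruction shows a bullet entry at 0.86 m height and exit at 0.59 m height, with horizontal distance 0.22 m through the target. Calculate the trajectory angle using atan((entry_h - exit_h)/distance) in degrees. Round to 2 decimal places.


Bullet trajectory angle:
Height difference = 0.86 - 0.59 = 0.27 m
angle = atan(0.27 / 0.22)
angle = atan(1.227273)
angle = 50.83 degrees

50.83


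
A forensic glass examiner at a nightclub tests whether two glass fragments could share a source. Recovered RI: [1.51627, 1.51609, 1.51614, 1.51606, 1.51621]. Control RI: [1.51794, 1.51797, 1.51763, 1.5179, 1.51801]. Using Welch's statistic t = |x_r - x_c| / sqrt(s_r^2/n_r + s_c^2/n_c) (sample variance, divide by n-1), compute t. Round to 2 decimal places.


Welch's t-criterion for glass RI comparison:
Recovered mean = sum / n_r = 7.58077 / 5 = 1.516154
Control mean = sum / n_c = 7.58945 / 5 = 1.51789
Recovered sample variance s_r^2 = 7.43e-09
Control sample variance s_c^2 = 2.275e-08
Welch SE (unpooled) = sqrt(s_r^2/n_r + s_c^2/n_c) = sqrt(1.486e-09 + 4.55e-09) = sqrt(6.036e-09) = 7.76917e-05
|mean_r - mean_c| = 0.001736
t = 0.001736 / 7.76917e-05 = 22.34

22.34


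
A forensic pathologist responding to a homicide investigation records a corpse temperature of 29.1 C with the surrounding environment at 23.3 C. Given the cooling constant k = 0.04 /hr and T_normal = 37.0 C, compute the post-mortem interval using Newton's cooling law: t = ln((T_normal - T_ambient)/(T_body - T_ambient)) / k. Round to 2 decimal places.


Using Newton's law of cooling:
t = ln((T_normal - T_ambient) / (T_body - T_ambient)) / k
T_normal - T_ambient = 13.7
T_body - T_ambient = 5.8
Ratio = 2.362069
ln(ratio) = 0.859538
t = 0.859538 / 0.04 = 21.49 hours

21.49


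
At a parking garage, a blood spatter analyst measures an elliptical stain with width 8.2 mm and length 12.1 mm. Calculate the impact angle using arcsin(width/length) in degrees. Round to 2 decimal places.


Blood spatter impact angle calculation:
width / length = 8.2 / 12.1 = 0.677686
angle = arcsin(0.677686)
angle = 42.66 degrees

42.66


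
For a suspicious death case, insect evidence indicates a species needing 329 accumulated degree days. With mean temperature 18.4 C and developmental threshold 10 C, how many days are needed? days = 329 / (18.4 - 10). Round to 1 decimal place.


Insect development time:
Effective temperature = avg_temp - T_base = 18.4 - 10 = 8.4 C
Days = ADD / effective_temp = 329 / 8.4 = 39.2 days

39.2


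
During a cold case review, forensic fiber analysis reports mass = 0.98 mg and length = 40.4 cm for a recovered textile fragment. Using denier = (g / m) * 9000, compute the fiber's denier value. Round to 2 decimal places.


Denier calculation:
Mass in grams = 0.98 mg / 1000 = 0.00098 g
Length in meters = 40.4 cm / 100 = 0.404 m
Linear density = mass / length = 0.00098 / 0.404 = 0.00242574 g/m
Denier = (g/m) * 9000 = 0.00242574 * 9000 = 21.83

21.83


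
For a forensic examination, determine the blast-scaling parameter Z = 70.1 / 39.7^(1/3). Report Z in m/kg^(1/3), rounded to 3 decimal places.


Scaled distance calculation:
W^(1/3) = 39.7^(1/3) = 3.411381
Z = R / W^(1/3) = 70.1 / 3.411381
Z = 20.549 m/kg^(1/3)

20.549


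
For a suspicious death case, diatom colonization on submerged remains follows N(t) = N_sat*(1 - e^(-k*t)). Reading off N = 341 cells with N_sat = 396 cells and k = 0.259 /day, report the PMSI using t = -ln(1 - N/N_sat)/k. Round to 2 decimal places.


PMSI from diatom colonization curve:
N / N_sat = 341 / 396 = 0.861111
1 - N/N_sat = 0.138889
ln(1 - N/N_sat) = -1.97408
t = -ln(1 - N/N_sat) / k = -(-1.97408) / 0.259 = 7.62 days

7.62


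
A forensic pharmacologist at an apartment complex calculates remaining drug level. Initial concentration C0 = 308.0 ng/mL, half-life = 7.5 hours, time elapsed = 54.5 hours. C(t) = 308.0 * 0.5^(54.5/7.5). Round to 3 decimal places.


Drug concentration decay:
Number of half-lives = t / t_half = 54.5 / 7.5 = 7.266667
Decay factor = 0.5^7.266667 = 0.00649404
C(t) = 308.0 * 0.00649404 = 2.000 ng/mL

2.000


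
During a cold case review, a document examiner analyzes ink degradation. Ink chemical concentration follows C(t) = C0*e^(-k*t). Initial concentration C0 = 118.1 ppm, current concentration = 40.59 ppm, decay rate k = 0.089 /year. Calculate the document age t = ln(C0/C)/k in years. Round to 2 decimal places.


Document age estimation:
C0/C = 118.1 / 40.59 = 2.909584
ln(C0/C) = 1.06801
t = 1.06801 / 0.089 = 12.00 years

12.00


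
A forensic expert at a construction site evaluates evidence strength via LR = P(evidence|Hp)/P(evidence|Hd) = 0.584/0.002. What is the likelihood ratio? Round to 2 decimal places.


Likelihood ratio calculation:
LR = P(E|Hp) / P(E|Hd)
LR = 0.584 / 0.002
LR = 292.00

292.00


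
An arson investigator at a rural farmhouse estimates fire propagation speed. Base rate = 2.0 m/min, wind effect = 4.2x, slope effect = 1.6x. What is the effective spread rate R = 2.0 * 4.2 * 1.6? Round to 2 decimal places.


Fire spread rate calculation:
R = R0 * wind_factor * slope_factor
= 2.0 * 4.2 * 1.6
= 8.4 * 1.6
= 13.44 m/min

13.44


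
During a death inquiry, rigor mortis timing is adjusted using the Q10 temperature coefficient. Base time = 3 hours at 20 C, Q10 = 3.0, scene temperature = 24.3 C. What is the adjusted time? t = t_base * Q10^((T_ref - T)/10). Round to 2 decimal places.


Rigor mortis time adjustment:
Exponent = (T_ref - T_actual) / 10 = (20 - 24.3) / 10 = -0.43
Q10 factor = 3.0^-0.43 = 0.6235
t_adjusted = 3 * 0.6235 = 1.87 hours

1.87


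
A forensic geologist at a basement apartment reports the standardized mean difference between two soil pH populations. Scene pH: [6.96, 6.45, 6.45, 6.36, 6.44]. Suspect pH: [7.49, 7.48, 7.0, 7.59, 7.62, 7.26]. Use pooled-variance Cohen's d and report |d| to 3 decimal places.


Pooled-variance Cohen's d for soil pH comparison:
Scene mean = 32.66 / 5 = 6.532
Suspect mean = 44.44 / 6 = 7.406667
Scene sample variance s_s^2 = 0.05867
Suspect sample variance s_c^2 = 0.055667
Pooled variance = ((n_s-1)*s_s^2 + (n_c-1)*s_c^2) / (n_s + n_c - 2) = 0.057001
Pooled SD = sqrt(0.057001) = 0.238749
Mean difference = -0.874667
|d| = |-0.874667| / 0.238749 = 3.664

3.664


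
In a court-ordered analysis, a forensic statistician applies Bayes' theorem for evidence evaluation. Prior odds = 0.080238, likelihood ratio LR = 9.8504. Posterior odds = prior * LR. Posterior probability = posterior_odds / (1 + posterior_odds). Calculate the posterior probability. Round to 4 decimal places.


Bayesian evidence evaluation:
Posterior odds = prior_odds * LR = 0.080238 * 9.8504 = 0.7903764
Posterior probability = posterior_odds / (1 + posterior_odds)
= 0.7903764 / (1 + 0.7903764)
= 0.7903764 / 1.7903764
= 0.4415

0.4415


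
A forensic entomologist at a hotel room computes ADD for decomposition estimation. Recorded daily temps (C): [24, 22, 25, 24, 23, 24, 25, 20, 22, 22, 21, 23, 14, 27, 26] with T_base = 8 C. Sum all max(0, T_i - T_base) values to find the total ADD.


Computing ADD day by day:
Day 1: max(0, 24 - 8) = 16
Day 2: max(0, 22 - 8) = 14
Day 3: max(0, 25 - 8) = 17
Day 4: max(0, 24 - 8) = 16
Day 5: max(0, 23 - 8) = 15
Day 6: max(0, 24 - 8) = 16
Day 7: max(0, 25 - 8) = 17
Day 8: max(0, 20 - 8) = 12
Day 9: max(0, 22 - 8) = 14
Day 10: max(0, 22 - 8) = 14
Day 11: max(0, 21 - 8) = 13
Day 12: max(0, 23 - 8) = 15
Day 13: max(0, 14 - 8) = 6
Day 14: max(0, 27 - 8) = 19
Day 15: max(0, 26 - 8) = 18
Total ADD = 222

222


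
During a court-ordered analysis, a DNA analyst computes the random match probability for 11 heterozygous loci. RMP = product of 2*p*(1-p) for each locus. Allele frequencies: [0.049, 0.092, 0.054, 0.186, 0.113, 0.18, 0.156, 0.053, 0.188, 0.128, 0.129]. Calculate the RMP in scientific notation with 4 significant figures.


Computing RMP for 11 loci:
Locus 1: 2 * 0.049 * 0.951 = 0.093198
Locus 2: 2 * 0.092 * 0.908 = 0.167072
Locus 3: 2 * 0.054 * 0.946 = 0.102168
Locus 4: 2 * 0.186 * 0.814 = 0.302808
Locus 5: 2 * 0.113 * 0.887 = 0.200462
Locus 6: 2 * 0.18 * 0.82 = 0.2952
Locus 7: 2 * 0.156 * 0.844 = 0.263328
Locus 8: 2 * 0.053 * 0.947 = 0.100382
Locus 9: 2 * 0.188 * 0.812 = 0.305312
Locus 10: 2 * 0.128 * 0.872 = 0.223232
Locus 11: 2 * 0.129 * 0.871 = 0.224718
RMP = 1.154e-08

1.154e-08


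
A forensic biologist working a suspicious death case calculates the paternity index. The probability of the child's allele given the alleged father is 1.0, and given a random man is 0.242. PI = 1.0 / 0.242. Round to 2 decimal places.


Paternity Index calculation:
PI = P(allele|father) / P(allele|random)
PI = 1.0 / 0.242
PI = 4.13

4.13


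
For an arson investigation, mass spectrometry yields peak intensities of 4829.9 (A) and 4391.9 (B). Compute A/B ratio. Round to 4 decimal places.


Spectral peak ratio:
Peak A = 4829.9 counts
Peak B = 4391.9 counts
Ratio = 4829.9 / 4391.9 = 1.0997

1.0997


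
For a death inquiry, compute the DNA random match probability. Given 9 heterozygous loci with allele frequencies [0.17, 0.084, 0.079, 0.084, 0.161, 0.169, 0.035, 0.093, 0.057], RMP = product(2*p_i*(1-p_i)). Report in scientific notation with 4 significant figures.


Computing RMP for 9 loci:
Locus 1: 2 * 0.17 * 0.83 = 0.2822
Locus 2: 2 * 0.084 * 0.916 = 0.153888
Locus 3: 2 * 0.079 * 0.921 = 0.145518
Locus 4: 2 * 0.084 * 0.916 = 0.153888
Locus 5: 2 * 0.161 * 0.839 = 0.270158
Locus 6: 2 * 0.169 * 0.831 = 0.280878
Locus 7: 2 * 0.035 * 0.965 = 0.06755
Locus 8: 2 * 0.093 * 0.907 = 0.168702
Locus 9: 2 * 0.057 * 0.943 = 0.107502
RMP = 9.040e-08

9.040e-08


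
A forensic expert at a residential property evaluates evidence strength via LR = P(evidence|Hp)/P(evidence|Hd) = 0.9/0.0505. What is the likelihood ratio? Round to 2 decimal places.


Likelihood ratio calculation:
LR = P(E|Hp) / P(E|Hd)
LR = 0.9 / 0.0505
LR = 17.82

17.82


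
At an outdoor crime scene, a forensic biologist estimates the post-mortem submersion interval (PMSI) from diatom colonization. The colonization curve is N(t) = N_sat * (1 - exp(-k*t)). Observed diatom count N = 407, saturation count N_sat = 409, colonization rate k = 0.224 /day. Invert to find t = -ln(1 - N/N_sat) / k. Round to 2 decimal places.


PMSI from diatom colonization curve:
N / N_sat = 407 / 409 = 0.99511
1 - N/N_sat = 0.00489
ln(1 - N/N_sat) = -5.320563
t = -ln(1 - N/N_sat) / k = -(-5.320563) / 0.224 = 23.75 days

23.75


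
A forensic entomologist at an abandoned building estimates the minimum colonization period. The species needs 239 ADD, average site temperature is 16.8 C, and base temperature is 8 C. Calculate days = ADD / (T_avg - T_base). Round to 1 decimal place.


Insect development time:
Effective temperature = avg_temp - T_base = 16.8 - 8 = 8.8 C
Days = ADD / effective_temp = 239 / 8.8 = 27.2 days

27.2


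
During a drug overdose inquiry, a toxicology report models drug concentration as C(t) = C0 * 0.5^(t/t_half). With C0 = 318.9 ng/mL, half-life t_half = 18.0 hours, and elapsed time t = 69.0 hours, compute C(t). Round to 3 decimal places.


Drug concentration decay:
Number of half-lives = t / t_half = 69.0 / 18.0 = 3.833333
Decay factor = 0.5^3.833333 = 0.07015389
C(t) = 318.9 * 0.07015389 = 22.372 ng/mL

22.372


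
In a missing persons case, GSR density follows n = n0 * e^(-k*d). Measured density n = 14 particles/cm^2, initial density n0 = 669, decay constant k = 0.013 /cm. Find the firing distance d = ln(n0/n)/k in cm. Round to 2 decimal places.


GSR distance calculation:
n0/n = 669 / 14 = 47.785714
ln(n0/n) = 3.866727
d = 3.866727 / 0.013 = 297.44 cm

297.44


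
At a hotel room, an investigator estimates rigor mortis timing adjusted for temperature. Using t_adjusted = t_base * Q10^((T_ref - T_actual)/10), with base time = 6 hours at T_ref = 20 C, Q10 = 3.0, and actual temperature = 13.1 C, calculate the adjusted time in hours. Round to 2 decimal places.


Rigor mortis time adjustment:
Exponent = (T_ref - T_actual) / 10 = (20 - 13.1) / 10 = 0.69
Q10 factor = 3.0^0.69 = 2.13409
t_adjusted = 6 * 2.13409 = 12.80 hours

12.80


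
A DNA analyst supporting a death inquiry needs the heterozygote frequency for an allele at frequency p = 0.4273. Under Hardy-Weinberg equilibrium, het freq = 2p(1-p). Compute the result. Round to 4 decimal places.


Hardy-Weinberg heterozygote frequency:
q = 1 - p = 1 - 0.4273 = 0.5727
2pq = 2 * 0.4273 * 0.5727 = 0.4894

0.4894


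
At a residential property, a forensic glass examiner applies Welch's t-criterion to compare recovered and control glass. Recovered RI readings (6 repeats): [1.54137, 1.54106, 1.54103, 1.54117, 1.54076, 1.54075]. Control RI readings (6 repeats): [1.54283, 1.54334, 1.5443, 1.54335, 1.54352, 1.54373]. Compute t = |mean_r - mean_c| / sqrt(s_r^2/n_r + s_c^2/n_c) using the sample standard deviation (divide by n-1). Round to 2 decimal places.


Welch's t-criterion for glass RI comparison:
Recovered mean = sum / n_r = 9.24614 / 6 = 1.5410233
Control mean = sum / n_c = 9.26107 / 6 = 1.5435117
Recovered sample variance s_r^2 = 5.74267e-08
Control sample variance s_c^2 = 2.37897e-07
Welch SE (unpooled) = sqrt(s_r^2/n_r + s_c^2/n_c) = sqrt(9.57111e-09 + 3.96494e-08) = sqrt(4.92205e-08) = 0.000221857
|mean_r - mean_c| = 0.00248833
t = 0.00248833 / 0.000221857 = 11.22

11.22


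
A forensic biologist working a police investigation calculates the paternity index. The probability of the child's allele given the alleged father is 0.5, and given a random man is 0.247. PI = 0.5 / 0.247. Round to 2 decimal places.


Paternity Index calculation:
PI = P(allele|father) / P(allele|random)
PI = 0.5 / 0.247
PI = 2.02

2.02


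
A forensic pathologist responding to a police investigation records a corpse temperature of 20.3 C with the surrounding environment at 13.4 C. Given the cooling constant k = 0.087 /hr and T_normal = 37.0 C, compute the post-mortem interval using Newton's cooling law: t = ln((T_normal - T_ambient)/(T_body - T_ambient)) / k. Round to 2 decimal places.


Using Newton's law of cooling:
t = ln((T_normal - T_ambient) / (T_body - T_ambient)) / k
T_normal - T_ambient = 23.6
T_body - T_ambient = 6.9
Ratio = 3.42029
ln(ratio) = 1.229725
t = 1.229725 / 0.087 = 14.13 hours

14.13


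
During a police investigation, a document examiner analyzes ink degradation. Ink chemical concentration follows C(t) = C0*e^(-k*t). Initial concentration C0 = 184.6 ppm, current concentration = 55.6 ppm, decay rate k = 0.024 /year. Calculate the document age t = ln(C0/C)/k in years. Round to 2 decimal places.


Document age estimation:
C0/C = 184.6 / 55.6 = 3.320144
ln(C0/C) = 1.200008
t = 1.200008 / 0.024 = 50.00 years

50.00


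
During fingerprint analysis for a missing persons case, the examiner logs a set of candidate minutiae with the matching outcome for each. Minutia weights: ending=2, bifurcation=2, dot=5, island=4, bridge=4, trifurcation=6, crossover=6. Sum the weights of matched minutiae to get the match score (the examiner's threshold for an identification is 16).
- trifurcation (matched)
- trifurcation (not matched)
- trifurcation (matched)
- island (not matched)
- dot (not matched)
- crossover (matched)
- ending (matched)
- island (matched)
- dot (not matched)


Weighted minutiae match score:
  trifurcation: matched, +6 (running total 6)
  trifurcation: not matched, +0
  trifurcation: matched, +6 (running total 12)
  island: not matched, +0
  dot: not matched, +0
  crossover: matched, +6 (running total 18)
  ending: matched, +2 (running total 20)
  island: matched, +4 (running total 24)
  dot: not matched, +0
Total score = 24
Threshold = 16; verdict = identification

24
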